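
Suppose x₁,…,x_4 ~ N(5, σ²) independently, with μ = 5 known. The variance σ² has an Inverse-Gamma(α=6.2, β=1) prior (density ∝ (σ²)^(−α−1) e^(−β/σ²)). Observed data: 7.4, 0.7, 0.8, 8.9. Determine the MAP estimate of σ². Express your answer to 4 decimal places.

σ̂²_MAP = 3.2120

Sum of squared deviations about the known mean: SS = (7.4−5)² + (0.7−5)² + (0.8−5)² + (8.9−5)² = 57.1.
The Normal likelihood contributes (σ²)^(−n/2) exp(−SS/(2σ²)), so the posterior is Inverse-Gamma(α + n/2, β + SS/2) = Inverse-Gamma(8.2, 29.55).
The mode of Inverse-Gamma(a, b) is b/(a+1) = 29.55/9.2 ≈ 3.2120.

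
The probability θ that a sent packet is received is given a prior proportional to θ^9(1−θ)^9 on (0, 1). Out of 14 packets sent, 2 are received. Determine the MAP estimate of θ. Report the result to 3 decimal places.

The prior density ∝ θ^9(1−θ)^9 is the kernel of Beta(10, 10).
Data: 2 successes in 14 trials. The binomial likelihood contributes θ^2(1−θ)^12, so the posterior is Beta(10+2, 10+12) = Beta(12, 22).
For Beta(a, b) with a, b > 1 the mode is (a−1)/(a+b−2) = 11/32 ≈ 0.344.

θ̂_MAP = 0.344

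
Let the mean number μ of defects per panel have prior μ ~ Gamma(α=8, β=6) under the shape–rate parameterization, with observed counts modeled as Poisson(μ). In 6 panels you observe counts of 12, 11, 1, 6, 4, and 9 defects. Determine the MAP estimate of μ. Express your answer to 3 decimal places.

μ̂_MAP = 4.167

Σxᵢ = 12+11+1+6+4+9 = 43, with n = 6.
Posterior ∝ μ^7e^(−6μ) · μ^43e^(−6μ) = μ^50e^(−12μ), i.e. Gamma(shape=51, rate=12).
The mode of a Gamma(a, b) with a ≥ 1 (shape–rate) is (a−1)/b = 50/12 ≈ 4.167.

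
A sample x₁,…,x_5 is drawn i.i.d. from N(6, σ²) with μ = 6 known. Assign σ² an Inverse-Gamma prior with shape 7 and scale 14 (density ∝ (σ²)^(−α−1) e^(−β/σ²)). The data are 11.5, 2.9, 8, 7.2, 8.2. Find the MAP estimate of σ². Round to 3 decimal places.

Sum of squared deviations about the known mean: SS = (11.5−6)² + (2.9−6)² + (8−6)² + (7.2−6)² + (8.2−6)² = 50.14.
The Normal likelihood contributes (σ²)^(−n/2) exp(−SS/(2σ²)), so the posterior is Inverse-Gamma(α + n/2, β + SS/2) = Inverse-Gamma(9.5, 39.07).
The mode of Inverse-Gamma(a, b) is b/(a+1) = 39.07/10.5 ≈ 3.721.

σ̂²_MAP = 3.721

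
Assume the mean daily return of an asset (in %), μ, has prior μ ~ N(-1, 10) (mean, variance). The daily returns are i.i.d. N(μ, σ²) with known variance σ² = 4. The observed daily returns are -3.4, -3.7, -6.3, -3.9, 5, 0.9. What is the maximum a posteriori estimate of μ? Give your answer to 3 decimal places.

μ̂_MAP = -1.844

n = 6; x̄ = ((-3.4) + (-3.7) + (-6.3) + (-3.9) + 5 + 0.9)/6 = -11.4/6 = -1.9.
For a Normal prior and Normal likelihood with known variance, the posterior is Normal; its mode equals its mean, the precision-weighted average.
Prior precision 1/σ₀² = 1/10 = 0.1; data precision n/σ² = 6/4 = 1.5.
μ̂ = (0.1·(-1) + 1.5·(-1.9)) / (0.1 + 1.5) = (-2.95)/1.6 = -1.84375 ≈ -1.844.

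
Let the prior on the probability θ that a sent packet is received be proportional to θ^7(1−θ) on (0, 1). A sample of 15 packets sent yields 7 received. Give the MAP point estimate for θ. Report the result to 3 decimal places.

The prior density ∝ θ^7(1−θ)^1 is the kernel of Beta(8, 2).
Data: 7 successes in 15 trials. The binomial likelihood contributes θ^7(1−θ)^8, so the posterior is Beta(8+7, 2+8) = Beta(15, 10).
For Beta(a, b) with a, b > 1 the mode is (a−1)/(a+b−2) = 14/23 ≈ 0.609.

θ̂_MAP = 0.609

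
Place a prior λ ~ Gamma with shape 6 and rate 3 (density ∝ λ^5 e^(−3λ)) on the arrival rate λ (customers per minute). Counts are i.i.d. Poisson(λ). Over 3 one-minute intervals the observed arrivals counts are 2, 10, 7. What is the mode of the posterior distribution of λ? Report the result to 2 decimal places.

Σxᵢ = 2+10+7 = 19, with n = 3.
Posterior ∝ λ^5e^(−3λ) · λ^19e^(−3λ) = λ^24e^(−6λ), i.e. Gamma(shape=25, rate=6).
The mode of a Gamma(a, b) with a ≥ 1 (shape–rate) is (a−1)/b = 24/6 ≈ 4.00.

λ̂_MAP = 4.00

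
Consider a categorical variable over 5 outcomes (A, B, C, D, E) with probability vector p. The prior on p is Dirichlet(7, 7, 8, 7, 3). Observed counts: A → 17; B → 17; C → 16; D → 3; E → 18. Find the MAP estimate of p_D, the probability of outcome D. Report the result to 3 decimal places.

MAP estimate of p_D = 0.092

The posterior is Dirichlet(αᵢ + nᵢ) = Dirichlet(24, 24, 24, 10, 21).
For a Dirichlet(a₁,…,a_K) with all aᵢ > 1, the mode has j-th component (aⱼ − 1)/(Σaᵢ − K).
Here Σaᵢ = 103 and K = 5, so p_D = (10 − 1)/(103 − 5) = 9/98 ≈ 0.092.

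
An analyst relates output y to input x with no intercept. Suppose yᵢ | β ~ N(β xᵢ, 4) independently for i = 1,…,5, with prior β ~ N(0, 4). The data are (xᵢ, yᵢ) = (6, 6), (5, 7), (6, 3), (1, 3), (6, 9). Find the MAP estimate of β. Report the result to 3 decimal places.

β̂_MAP = 1.081

log p(β | y) = −Σ(yᵢ − βxᵢ)²/(2·4) − β²/(2·4) + const.
Setting the derivative to zero: Σxᵢ(yᵢ − βxᵢ)/4 − β/4 = 0, so β = Σxᵢyᵢ / (Σxᵢ² + σ²/τ²).
Σxᵢyᵢ = 6·6 + 5·7 + 6·3 + 1·3 + 6·9 = 146; Σxᵢ² = 134; σ²/τ² = 1.
β̂_MAP = 146 / (134 + 1) = 146/135 ≈ 1.081.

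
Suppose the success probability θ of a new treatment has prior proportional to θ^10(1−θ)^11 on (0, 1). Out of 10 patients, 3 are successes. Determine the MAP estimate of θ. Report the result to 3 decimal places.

The prior density ∝ θ^10(1−θ)^11 is the kernel of Beta(11, 12).
Data: 3 successes in 10 trials. The binomial likelihood contributes θ^3(1−θ)^7, so the posterior is Beta(11+3, 12+7) = Beta(14, 19).
For Beta(a, b) with a, b > 1 the mode is (a−1)/(a+b−2) = 13/31 ≈ 0.419.

θ̂_MAP = 0.419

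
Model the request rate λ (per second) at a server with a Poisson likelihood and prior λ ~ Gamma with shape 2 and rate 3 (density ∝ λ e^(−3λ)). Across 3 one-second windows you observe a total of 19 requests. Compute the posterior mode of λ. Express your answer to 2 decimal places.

λ̂_MAP = 3.33

Σxᵢ = 19, n = 3.
Posterior ∝ λe^(−3λ) · λ^19e^(−3λ) = λ^20e^(−6λ), i.e. Gamma(shape=21, rate=6).
The mode of a Gamma(a, b) with a ≥ 1 (shape–rate) is (a−1)/b = 20/6 ≈ 3.33.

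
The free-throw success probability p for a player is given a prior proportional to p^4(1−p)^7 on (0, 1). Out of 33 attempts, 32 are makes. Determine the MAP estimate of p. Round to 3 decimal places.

The prior density ∝ p^4(1−p)^7 is the kernel of Beta(5, 8).
Data: 32 successes in 33 trials. The binomial likelihood contributes p^32(1−p)^1, so the posterior is Beta(5+32, 8+1) = Beta(37, 9).
For Beta(a, b) with a, b > 1 the mode is (a−1)/(a+b−2) = 36/44 ≈ 0.818.

p̂_MAP = 0.818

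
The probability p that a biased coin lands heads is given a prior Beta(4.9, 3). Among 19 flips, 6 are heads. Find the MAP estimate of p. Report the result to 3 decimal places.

Prior: Beta(4.9, 3).
Data: 6 successes in 19 trials. The binomial likelihood contributes p^6(1−p)^13, so the posterior is Beta(4.9+6, 3+13) = Beta(10.9, 16).
For Beta(a, b) with a, b > 1 the mode is (a−1)/(a+b−2) = 9.9/24.9 ≈ 0.398.

p̂_MAP = 0.398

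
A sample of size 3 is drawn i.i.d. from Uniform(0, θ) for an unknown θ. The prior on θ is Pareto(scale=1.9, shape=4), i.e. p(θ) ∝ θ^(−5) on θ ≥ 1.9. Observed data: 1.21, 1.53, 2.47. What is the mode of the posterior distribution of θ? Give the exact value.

The Uniform(0, θ) likelihood is θ^(−n) for θ ≥ max(xᵢ), zero otherwise. Here max(xᵢ) = 2.47.
Posterior ∝ θ^(−5) · θ^(−3) = θ^(−8) on θ ≥ max(1.9, 2.47) = 2.47.
This density is strictly decreasing in θ, so the posterior mode lies at the lower boundary of the support.

θ̂_MAP = 2.47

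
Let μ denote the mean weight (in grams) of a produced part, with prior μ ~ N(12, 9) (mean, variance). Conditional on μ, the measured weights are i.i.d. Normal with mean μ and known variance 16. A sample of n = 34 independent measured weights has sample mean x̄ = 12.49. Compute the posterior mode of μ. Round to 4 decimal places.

n = 34, x̄ = 12.49.
For a Normal prior and Normal likelihood with known variance, the posterior is Normal; its mode equals its mean, the precision-weighted average.
Prior precision 1/σ₀² = 1/9; data precision n/σ² = 34/16 = 2.125.
μ̂ = ((1/9)·12 + 2.125·12.49) / (1/9 + 2.125) = (66899/2400)/(161/72) = 28671/2300 ≈ 12.4657.

μ̂_MAP = 12.4657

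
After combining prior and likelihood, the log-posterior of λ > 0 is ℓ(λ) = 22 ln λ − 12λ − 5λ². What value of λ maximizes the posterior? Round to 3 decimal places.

λ̂_MAP = 1.000

ℓ'(λ) = 22/λ − 12 − 10λ. Setting this to zero and multiplying by λ: 10λ² + 12λ − 22 = 0.
λ = (−12 + √(12² + 4·10·22)) / (2·10) = (−12 + √1024) / 20 = (−12 + 32)/20 = 1.
ℓ''(λ) = −22/λ² − 10 < 0, confirming a maximum.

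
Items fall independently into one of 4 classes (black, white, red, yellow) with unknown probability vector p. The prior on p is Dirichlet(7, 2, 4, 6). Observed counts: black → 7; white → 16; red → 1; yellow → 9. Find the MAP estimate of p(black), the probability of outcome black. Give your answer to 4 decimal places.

The posterior is Dirichlet(αᵢ + nᵢ) = Dirichlet(14, 18, 5, 15).
For a Dirichlet(a₁,…,a_K) with all aᵢ > 1, the mode has j-th component (aⱼ − 1)/(Σaᵢ − K).
Here Σaᵢ = 52 and K = 4, so p(black) = (14 − 1)/(52 − 4) = 13/48 ≈ 0.2708.

MAP estimate of p(black) = 0.2708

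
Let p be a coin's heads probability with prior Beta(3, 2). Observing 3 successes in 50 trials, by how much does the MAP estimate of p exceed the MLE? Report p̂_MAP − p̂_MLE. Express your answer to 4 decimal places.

Posterior is Beta(6, 49); MAP = (6−1)/(55−2) = 5/53 ≈ 0.09434.
MLE ignores the prior: p̂_MLE = k/n = 3/50 ≈ 0.06000.
Difference = 5/53 − 3/50 = 91/2650 ≈ 0.0343.

MAP − MLE = 0.0343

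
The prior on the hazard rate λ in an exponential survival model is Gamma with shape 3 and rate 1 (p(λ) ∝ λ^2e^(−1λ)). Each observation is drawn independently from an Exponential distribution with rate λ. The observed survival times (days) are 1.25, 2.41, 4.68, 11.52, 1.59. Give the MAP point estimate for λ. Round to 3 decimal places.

The Exponential(rate=λ) likelihood is ∝ λ^n e^(−λΣtᵢ). Here n = 5 and Σtᵢ = 1.25 + 2.41 + 4.68 + 11.52 + 1.59 = 21.45.
Posterior ∝ λ^2e^(−1λ) · λ^5e^(−21.45λ) = λ^7e^(−22.45λ), i.e. Gamma(8, 22.45).
Mode = (a−1)/b = 7/22.45 ≈ 0.312.

λ̂_MAP = 0.312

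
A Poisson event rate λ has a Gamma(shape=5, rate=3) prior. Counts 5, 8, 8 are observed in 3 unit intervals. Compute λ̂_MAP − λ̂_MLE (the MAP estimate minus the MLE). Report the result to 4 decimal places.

MAP − MLE = -2.8333

Σxᵢ = 21. Posterior is Gamma(26, 6); MAP = (26−1)/6 = 25/6 ≈ 4.16667.
MLE = x̄ = 21/3 ≈ 7.00000.
Difference = 25/6 − 21/3 = -17/6 ≈ -2.8333.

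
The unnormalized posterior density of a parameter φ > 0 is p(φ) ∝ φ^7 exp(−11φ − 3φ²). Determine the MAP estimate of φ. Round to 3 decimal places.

ℓ'(φ) = 7/φ − 11 − 6φ. Setting this to zero and multiplying by φ: 6φ² + 11φ − 7 = 0.
φ = (−11 + √(11² + 4·6·7)) / (2·6) = (−11 + √289) / 12 = (−11 + 17)/12 = 1/2.
ℓ''(φ) = −7/φ² − 6 < 0, confirming a maximum.

φ̂_MAP = 0.500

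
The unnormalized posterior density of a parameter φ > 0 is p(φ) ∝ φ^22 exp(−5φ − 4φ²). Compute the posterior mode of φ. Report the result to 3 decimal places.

ℓ'(φ) = 22/φ − 5 − 8φ. Setting this to zero and multiplying by φ: 8φ² + 5φ − 22 = 0.
φ = (−5 + √(5² + 4·8·22)) / (2·8) = (−5 + √729) / 16 = (−5 + 27)/16 = 11/8.
ℓ''(φ) = −22/φ² − 8 < 0, confirming a maximum.

φ̂_MAP = 1.375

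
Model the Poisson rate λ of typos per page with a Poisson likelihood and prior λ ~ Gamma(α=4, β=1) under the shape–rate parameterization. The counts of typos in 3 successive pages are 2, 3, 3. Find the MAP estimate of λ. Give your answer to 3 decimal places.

Σxᵢ = 2+3+3 = 8, with n = 3.
Posterior ∝ λ^3e^(−1λ) · λ^8e^(−3λ) = λ^11e^(−4λ), i.e. Gamma(shape=12, rate=4).
The mode of a Gamma(a, b) with a ≥ 1 (shape–rate) is (a−1)/b = 11/4 ≈ 2.750.

λ̂_MAP = 2.750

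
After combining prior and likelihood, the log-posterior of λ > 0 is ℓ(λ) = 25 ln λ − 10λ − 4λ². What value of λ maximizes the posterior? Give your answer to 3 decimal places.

ℓ'(λ) = 25/λ − 10 − 8λ. Setting this to zero and multiplying by λ: 8λ² + 10λ − 25 = 0.
λ = (−10 + √(10² + 4·8·25)) / (2·8) = (−10 + √900) / 16 = (−10 + 30)/16 = 5/4.
ℓ''(λ) = −25/λ² − 8 < 0, confirming a maximum.

λ̂_MAP = 1.250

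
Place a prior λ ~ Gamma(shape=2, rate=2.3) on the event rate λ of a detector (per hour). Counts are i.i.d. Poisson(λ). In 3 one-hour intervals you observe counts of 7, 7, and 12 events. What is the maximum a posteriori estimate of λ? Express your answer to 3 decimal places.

Σxᵢ = 7+7+12 = 26, with n = 3.
Posterior ∝ λe^(−2.3λ) · λ^26e^(−3λ) = λ^27e^(−5.3λ), i.e. Gamma(shape=28, rate=5.3).
The mode of a Gamma(a, b) with a ≥ 1 (shape–rate) is (a−1)/b = 27/5.3 ≈ 5.094.

λ̂_MAP = 5.094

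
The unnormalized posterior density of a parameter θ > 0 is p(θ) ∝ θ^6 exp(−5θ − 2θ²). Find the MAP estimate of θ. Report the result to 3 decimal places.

ℓ'(θ) = 6/θ − 5 − 4θ. Setting this to zero and multiplying by θ: 4θ² + 5θ − 6 = 0.
θ = (−5 + √(5² + 4·4·6)) / (2·4) = (−5 + √121) / 8 = (−5 + 11)/8 = 3/4.
ℓ''(θ) = −6/θ² − 4 < 0, confirming a maximum.

θ̂_MAP = 0.750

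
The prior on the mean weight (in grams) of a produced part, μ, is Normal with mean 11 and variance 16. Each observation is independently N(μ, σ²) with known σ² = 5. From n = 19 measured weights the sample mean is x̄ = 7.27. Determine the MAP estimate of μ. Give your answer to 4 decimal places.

μ̂_MAP = 7.3304

n = 19, x̄ = 7.27.
For a Normal prior and Normal likelihood with known variance, the posterior is Normal; its mode equals its mean, the precision-weighted average.
Prior precision 1/σ₀² = 1/16 = 0.0625; data precision n/σ² = 19/5 = 3.8.
μ̂ = (0.0625·11 + 3.8·7.27) / (0.0625 + 3.8) = 28.3135/3.8625 = 56627/7725 ≈ 7.3304.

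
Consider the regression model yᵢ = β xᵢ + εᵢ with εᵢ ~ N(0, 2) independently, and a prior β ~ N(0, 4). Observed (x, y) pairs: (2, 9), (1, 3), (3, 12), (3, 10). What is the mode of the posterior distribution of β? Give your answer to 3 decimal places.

log p(β | y) = −Σ(yᵢ − βxᵢ)²/(2·2) − β²/(2·4) + const.
Setting the derivative to zero: Σxᵢ(yᵢ − βxᵢ)/2 − β/4 = 0, so β = Σxᵢyᵢ / (Σxᵢ² + σ²/τ²).
Σxᵢyᵢ = 2·9 + 1·3 + 3·12 + 3·10 = 87; Σxᵢ² = 23; σ²/τ² = 0.5.
β̂_MAP = 87 / (23 + 0.5) = 87/23.5 ≈ 3.702.

β̂_MAP = 3.702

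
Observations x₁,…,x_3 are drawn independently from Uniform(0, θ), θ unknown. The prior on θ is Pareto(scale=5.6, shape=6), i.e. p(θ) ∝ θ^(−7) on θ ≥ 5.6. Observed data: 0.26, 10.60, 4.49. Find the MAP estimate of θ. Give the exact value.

The Uniform(0, θ) likelihood is θ^(−n) for θ ≥ max(xᵢ), zero otherwise. Here max(xᵢ) = 10.60.
Posterior ∝ θ^(−7) · θ^(−3) = θ^(−10) on θ ≥ max(5.6, 10.60) = 10.60.
This density is strictly decreasing in θ, so the posterior mode lies at the lower boundary of the support.

θ̂_MAP = 10.60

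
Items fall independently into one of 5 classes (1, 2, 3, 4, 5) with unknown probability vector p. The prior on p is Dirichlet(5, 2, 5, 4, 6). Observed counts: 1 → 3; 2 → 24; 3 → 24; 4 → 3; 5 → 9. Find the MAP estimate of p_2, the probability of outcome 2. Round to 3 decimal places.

The posterior is Dirichlet(αᵢ + nᵢ) = Dirichlet(8, 26, 29, 7, 15).
For a Dirichlet(a₁,…,a_K) with all aᵢ > 1, the mode has j-th component (aⱼ − 1)/(Σaᵢ − K).
Here Σaᵢ = 85 and K = 5, so p_2 = (26 − 1)/(85 − 5) = 25/80 ≈ 0.313.

MAP estimate: 0.313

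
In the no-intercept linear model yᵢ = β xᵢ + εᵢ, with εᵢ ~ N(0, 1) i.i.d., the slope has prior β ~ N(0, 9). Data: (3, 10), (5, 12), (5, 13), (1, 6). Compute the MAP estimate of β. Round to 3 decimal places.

log p(β | y) = −Σ(yᵢ − βxᵢ)²/(2·1) − β²/(2·9) + const.
Setting the derivative to zero: Σxᵢ(yᵢ − βxᵢ)/1 − β/9 = 0, so β = Σxᵢyᵢ / (Σxᵢ² + σ²/τ²).
Σxᵢyᵢ = 3·10 + 5·12 + 5·13 + 1·6 = 161; Σxᵢ² = 60; σ²/τ² = 1/9.
β̂_MAP = 161 / (60 + 1/9) = 161/(541/9) = 1449/541 ≈ 2.678.

β̂_MAP = 2.678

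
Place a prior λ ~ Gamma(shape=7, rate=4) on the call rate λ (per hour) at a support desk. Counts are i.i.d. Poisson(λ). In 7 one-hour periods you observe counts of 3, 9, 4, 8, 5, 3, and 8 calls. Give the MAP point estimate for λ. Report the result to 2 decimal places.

Σxᵢ = 3+9+4+8+5+3+8 = 40, with n = 7.
Posterior ∝ λ^6e^(−4λ) · λ^40e^(−7λ) = λ^46e^(−11λ), i.e. Gamma(shape=47, rate=11).
The mode of a Gamma(a, b) with a ≥ 1 (shape–rate) is (a−1)/b = 46/11 ≈ 4.18.

λ̂_MAP = 4.18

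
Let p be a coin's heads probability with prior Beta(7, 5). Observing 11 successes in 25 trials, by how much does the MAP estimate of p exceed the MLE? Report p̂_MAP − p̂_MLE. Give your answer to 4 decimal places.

MAP − MLE = 0.0457

Posterior is Beta(18, 19); MAP = (18−1)/(37−2) = 17/35 ≈ 0.48571.
MLE ignores the prior: p̂_MLE = k/n = 11/25 ≈ 0.44000.
Difference = 17/35 − 11/25 = 8/175 ≈ 0.0457.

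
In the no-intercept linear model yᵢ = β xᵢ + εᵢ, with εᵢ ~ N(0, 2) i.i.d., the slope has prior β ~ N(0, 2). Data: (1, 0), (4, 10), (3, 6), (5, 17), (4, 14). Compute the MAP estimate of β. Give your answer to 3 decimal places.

log p(β | y) = −Σ(yᵢ − βxᵢ)²/(2·2) − β²/(2·2) + const.
Setting the derivative to zero: Σxᵢ(yᵢ − βxᵢ)/2 − β/2 = 0, so β = Σxᵢyᵢ / (Σxᵢ² + σ²/τ²).
Σxᵢyᵢ = 1·0 + 4·10 + 3·6 + 5·17 + 4·14 = 199; Σxᵢ² = 67; σ²/τ² = 1.
β̂_MAP = 199 / (67 + 1) = 199/68 ≈ 2.926.

β̂_MAP = 2.926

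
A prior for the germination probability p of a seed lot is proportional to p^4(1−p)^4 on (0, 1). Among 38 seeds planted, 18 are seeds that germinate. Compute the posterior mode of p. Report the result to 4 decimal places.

The prior density ∝ p^4(1−p)^4 is the kernel of Beta(5, 5).
Data: 18 successes in 38 trials. The binomial likelihood contributes p^18(1−p)^20, so the posterior is Beta(5+18, 5+20) = Beta(23, 25).
For Beta(a, b) with a, b > 1 the mode is (a−1)/(a+b−2) = 22/46 ≈ 0.4783.

p̂_MAP = 0.4783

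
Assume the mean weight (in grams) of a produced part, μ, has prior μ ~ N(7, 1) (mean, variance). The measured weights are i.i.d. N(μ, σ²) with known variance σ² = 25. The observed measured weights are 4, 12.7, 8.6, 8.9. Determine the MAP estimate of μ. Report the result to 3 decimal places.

n = 4; x̄ = (4 + 12.7 + 8.6 + 8.9)/4 = 34.2/4 = 8.55.
For a Normal prior and Normal likelihood with known variance, the posterior is Normal; its mode equals its mean, the precision-weighted average.
Prior precision 1/σ₀² = 1/1 = 1; data precision n/σ² = 4/25 = 0.16.
μ̂ = (1·7 + 0.16·8.55) / (1 + 0.16) = 8.368/1.16 = 1046/145 ≈ 7.214.

μ̂_MAP = 7.214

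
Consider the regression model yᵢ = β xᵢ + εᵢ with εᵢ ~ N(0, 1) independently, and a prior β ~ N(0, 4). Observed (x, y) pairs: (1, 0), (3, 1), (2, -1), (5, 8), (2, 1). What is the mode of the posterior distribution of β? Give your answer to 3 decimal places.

β̂_MAP = 0.994

log p(β | y) = −Σ(yᵢ − βxᵢ)²/(2·1) − β²/(2·4) + const.
Setting the derivative to zero: Σxᵢ(yᵢ − βxᵢ)/1 − β/4 = 0, so β = Σxᵢyᵢ / (Σxᵢ² + σ²/τ²).
Σxᵢyᵢ = 1·0 + 3·1 + 2·(-1) + 5·8 + 2·1 = 43; Σxᵢ² = 43; σ²/τ² = 0.25.
β̂_MAP = 43 / (43 + 0.25) = 43/43.25 ≈ 0.994.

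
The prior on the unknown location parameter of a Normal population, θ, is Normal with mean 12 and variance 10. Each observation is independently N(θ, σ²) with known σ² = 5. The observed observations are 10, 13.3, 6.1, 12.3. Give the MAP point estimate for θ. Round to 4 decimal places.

θ̂_MAP = 10.6000

n = 4; x̄ = (10 + 13.3 + 6.1 + 12.3)/4 = 41.7/4 = 10.425.
For a Normal prior and Normal likelihood with known variance, the posterior is Normal; its mode equals its mean, the precision-weighted average.
Prior precision 1/σ₀² = 1/10 = 0.1; data precision n/σ² = 4/5 = 0.8.
θ̂ = (0.1·12 + 0.8·10.425) / (0.1 + 0.8) = 9.54/0.9 = 10.6000.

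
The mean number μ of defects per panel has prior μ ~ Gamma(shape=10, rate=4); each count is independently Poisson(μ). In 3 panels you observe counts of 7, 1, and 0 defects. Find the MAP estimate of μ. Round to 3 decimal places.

Σxᵢ = 7+1+0 = 8, with n = 3.
Posterior ∝ μ^9e^(−4μ) · μ^8e^(−3μ) = μ^17e^(−7μ), i.e. Gamma(shape=18, rate=7).
The mode of a Gamma(a, b) with a ≥ 1 (shape–rate) is (a−1)/b = 17/7 ≈ 2.429.

μ̂_MAP = 2.429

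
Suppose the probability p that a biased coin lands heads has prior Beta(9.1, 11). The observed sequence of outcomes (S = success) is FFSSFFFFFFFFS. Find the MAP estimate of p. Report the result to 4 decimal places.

p̂_MAP = 0.3569

Prior: Beta(9.1, 11).
Data: 3 successes in 13 trials (from the sequence). The binomial likelihood contributes p^3(1−p)^10, so the posterior is Beta(9.1+3, 11+10) = Beta(12.1, 21).
For Beta(a, b) with a, b > 1 the mode is (a−1)/(a+b−2) = 11.1/31.1 ≈ 0.3569.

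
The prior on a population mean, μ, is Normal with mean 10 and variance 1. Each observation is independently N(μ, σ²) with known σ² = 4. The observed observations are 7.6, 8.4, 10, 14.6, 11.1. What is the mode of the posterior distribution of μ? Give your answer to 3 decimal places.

n = 5; x̄ = (7.6 + 8.4 + 10 + 14.6 + 11.1)/5 = 51.7/5 = 10.34.
For a Normal prior and Normal likelihood with known variance, the posterior is Normal; its mode equals its mean, the precision-weighted average.
Prior precision 1/σ₀² = 1/1 = 1; data precision n/σ² = 5/4 = 1.25.
μ̂ = (1·10 + 1.25·10.34) / (1 + 1.25) = 22.925/2.25 = 917/90 ≈ 10.189.

μ̂_MAP = 10.189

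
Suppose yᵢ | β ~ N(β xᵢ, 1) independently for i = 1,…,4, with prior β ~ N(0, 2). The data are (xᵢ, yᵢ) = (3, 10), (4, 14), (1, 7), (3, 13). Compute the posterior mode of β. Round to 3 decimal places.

log p(β | y) = −Σ(yᵢ − βxᵢ)²/(2·1) − β²/(2·2) + const.
Setting the derivative to zero: Σxᵢ(yᵢ − βxᵢ)/1 − β/2 = 0, so β = Σxᵢyᵢ / (Σxᵢ² + σ²/τ²).
Σxᵢyᵢ = 3·10 + 4·14 + 1·7 + 3·13 = 132; Σxᵢ² = 35; σ²/τ² = 0.5.
β̂_MAP = 132 / (35 + 0.5) = 132/35.5 ≈ 3.718.

β̂_MAP = 3.718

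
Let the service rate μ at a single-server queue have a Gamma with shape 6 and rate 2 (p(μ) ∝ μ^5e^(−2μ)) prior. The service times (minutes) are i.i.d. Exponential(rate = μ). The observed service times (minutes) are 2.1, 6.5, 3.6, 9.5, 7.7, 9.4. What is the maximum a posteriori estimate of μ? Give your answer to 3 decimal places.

The Exponential(rate=μ) likelihood is ∝ μ^n e^(−μΣtᵢ). Here n = 6 and Σtᵢ = 2.1 + 6.5 + 3.6 + 9.5 + 7.7 + 9.4 = 38.8.
Posterior ∝ μ^5e^(−2μ) · μ^6e^(−38.8μ) = μ^11e^(−40.8μ), i.e. Gamma(12, 40.8).
Mode = (a−1)/b = 11/40.8 ≈ 0.270.

μ̂_MAP = 0.270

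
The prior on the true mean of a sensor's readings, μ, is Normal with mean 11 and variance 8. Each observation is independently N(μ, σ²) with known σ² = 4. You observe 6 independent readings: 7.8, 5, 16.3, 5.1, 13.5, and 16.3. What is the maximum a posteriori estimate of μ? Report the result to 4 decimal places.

n = 6; x̄ = (7.8 + 5 + 16.3 + 5.1 + 13.5 + 16.3)/6 = 64/6 = 32/3 ≈ 10.6667.
For a Normal prior and Normal likelihood with known variance, the posterior is Normal; its mode equals its mean, the precision-weighted average.
Prior precision 1/σ₀² = 1/8 = 0.125; data precision n/σ² = 6/4 = 1.5.
μ̂ = (0.125·11 + 1.5·(32/3)) / (0.125 + 1.5) = 17.375/1.625 = 139/13 ≈ 10.6923.

μ̂_MAP = 10.6923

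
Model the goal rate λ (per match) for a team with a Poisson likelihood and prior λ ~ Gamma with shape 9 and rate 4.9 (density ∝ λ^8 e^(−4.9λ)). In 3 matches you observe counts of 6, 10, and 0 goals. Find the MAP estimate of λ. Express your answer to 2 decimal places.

Σxᵢ = 6+10+0 = 16, with n = 3.
Posterior ∝ λ^8e^(−4.9λ) · λ^16e^(−3λ) = λ^24e^(−7.9λ), i.e. Gamma(shape=25, rate=7.9).
The mode of a Gamma(a, b) with a ≥ 1 (shape–rate) is (a−1)/b = 24/7.9 ≈ 3.04.

λ̂_MAP = 3.04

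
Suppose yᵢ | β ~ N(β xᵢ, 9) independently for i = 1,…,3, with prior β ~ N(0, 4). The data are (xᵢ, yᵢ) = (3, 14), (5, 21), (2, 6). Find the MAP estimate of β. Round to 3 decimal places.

β̂_MAP = 3.950

log p(β | y) = −Σ(yᵢ − βxᵢ)²/(2·9) − β²/(2·4) + const.
Setting the derivative to zero: Σxᵢ(yᵢ − βxᵢ)/9 − β/4 = 0, so β = Σxᵢyᵢ / (Σxᵢ² + σ²/τ²).
Σxᵢyᵢ = 3·14 + 5·21 + 2·6 = 159; Σxᵢ² = 38; σ²/τ² = 2.25.
β̂_MAP = 159 / (38 + 2.25) = 159/40.25 ≈ 3.950.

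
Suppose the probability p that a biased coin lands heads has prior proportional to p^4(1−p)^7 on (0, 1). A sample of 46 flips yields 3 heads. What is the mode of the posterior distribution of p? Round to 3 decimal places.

p̂_MAP = 0.123

The prior density ∝ p^4(1−p)^7 is the kernel of Beta(5, 8).
Data: 3 successes in 46 trials. The binomial likelihood contributes p^3(1−p)^43, so the posterior is Beta(5+3, 8+43) = Beta(8, 51).
For Beta(a, b) with a, b > 1 the mode is (a−1)/(a+b−2) = 7/57 ≈ 0.123.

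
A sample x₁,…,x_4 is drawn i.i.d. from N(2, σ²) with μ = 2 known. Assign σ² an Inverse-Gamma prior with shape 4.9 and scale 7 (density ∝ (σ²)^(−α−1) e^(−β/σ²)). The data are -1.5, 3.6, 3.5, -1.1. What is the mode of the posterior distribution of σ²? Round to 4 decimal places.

Sum of squared deviations about the known mean: SS = (-1.5−2)² + (3.6−2)² + (3.5−2)² + (-1.1−2)² = 26.67.
The Normal likelihood contributes (σ²)^(−n/2) exp(−SS/(2σ²)), so the posterior is Inverse-Gamma(α + n/2, β + SS/2) = Inverse-Gamma(6.9, 20.335).
The mode of Inverse-Gamma(a, b) is b/(a+1) = 20.335/7.9 ≈ 2.5741.

σ̂²_MAP = 2.5741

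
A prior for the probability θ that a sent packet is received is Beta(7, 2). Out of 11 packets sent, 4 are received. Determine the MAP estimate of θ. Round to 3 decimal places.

θ̂_MAP = 0.556

Prior: Beta(7, 2).
Data: 4 successes in 11 trials. The binomial likelihood contributes θ^4(1−θ)^7, so the posterior is Beta(7+4, 2+7) = Beta(11, 9).
For Beta(a, b) with a, b > 1 the mode is (a−1)/(a+b−2) = 10/18 ≈ 0.556.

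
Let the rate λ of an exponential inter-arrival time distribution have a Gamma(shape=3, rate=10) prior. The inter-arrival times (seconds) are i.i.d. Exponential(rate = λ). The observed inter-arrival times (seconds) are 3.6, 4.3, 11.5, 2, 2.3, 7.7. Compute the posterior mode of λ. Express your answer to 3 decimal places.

λ̂_MAP = 0.193

The Exponential(rate=λ) likelihood is ∝ λ^n e^(−λΣtᵢ). Here n = 6 and Σtᵢ = 3.6 + 4.3 + 11.5 + 2 + 2.3 + 7.7 = 31.4.
Posterior ∝ λ^2e^(−10λ) · λ^6e^(−31.4λ) = λ^8e^(−41.4λ), i.e. Gamma(9, 41.4).
Mode = (a−1)/b = 8/41.4 ≈ 0.193.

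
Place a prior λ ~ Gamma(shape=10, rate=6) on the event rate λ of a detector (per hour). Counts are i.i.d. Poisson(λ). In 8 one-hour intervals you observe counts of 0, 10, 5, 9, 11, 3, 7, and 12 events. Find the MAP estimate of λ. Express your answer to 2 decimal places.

Σxᵢ = 0+10+5+9+11+3+7+12 = 57, with n = 8.
Posterior ∝ λ^9e^(−6λ) · λ^57e^(−8λ) = λ^66e^(−14λ), i.e. Gamma(shape=67, rate=14).
The mode of a Gamma(a, b) with a ≥ 1 (shape–rate) is (a−1)/b = 66/14 ≈ 4.71.

λ̂_MAP = 4.71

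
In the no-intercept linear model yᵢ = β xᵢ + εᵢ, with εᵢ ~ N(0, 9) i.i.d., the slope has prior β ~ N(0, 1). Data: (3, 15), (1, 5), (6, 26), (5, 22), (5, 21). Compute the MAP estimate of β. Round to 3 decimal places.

log p(β | y) = −Σ(yᵢ − βxᵢ)²/(2·9) − β²/(2·1) + const.
Setting the derivative to zero: Σxᵢ(yᵢ − βxᵢ)/9 − β/1 = 0, so β = Σxᵢyᵢ / (Σxᵢ² + σ²/τ²).
Σxᵢyᵢ = 3·15 + 1·5 + 6·26 + 5·22 + 5·21 = 421; Σxᵢ² = 96; σ²/τ² = 9.
β̂_MAP = 421 / (96 + 9) = 421/105 ≈ 4.010.

β̂_MAP = 4.010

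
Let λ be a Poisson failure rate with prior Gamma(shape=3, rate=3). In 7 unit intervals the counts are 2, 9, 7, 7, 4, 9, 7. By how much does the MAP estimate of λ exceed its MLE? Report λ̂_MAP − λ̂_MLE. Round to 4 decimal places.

MAP − MLE = -1.7286

Σxᵢ = 45. Posterior is Gamma(48, 10); MAP = (48−1)/10 = 47/10 ≈ 4.70000.
MLE = x̄ = 45/7 ≈ 6.42857.
Difference = 47/10 − 45/7 = -121/70 ≈ -1.7286.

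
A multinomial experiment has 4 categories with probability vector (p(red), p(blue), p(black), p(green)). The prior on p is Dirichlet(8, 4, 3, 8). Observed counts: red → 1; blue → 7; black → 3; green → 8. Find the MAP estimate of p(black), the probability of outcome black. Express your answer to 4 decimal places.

The posterior is Dirichlet(αᵢ + nᵢ) = Dirichlet(9, 11, 6, 16).
For a Dirichlet(a₁,…,a_K) with all aᵢ > 1, the mode has j-th component (aⱼ − 1)/(Σaᵢ − K).
Here Σaᵢ = 42 and K = 4, so p(black) = (6 − 1)/(42 − 4) = 5/38 ≈ 0.1316.

MAP estimate of p(black) = 0.1316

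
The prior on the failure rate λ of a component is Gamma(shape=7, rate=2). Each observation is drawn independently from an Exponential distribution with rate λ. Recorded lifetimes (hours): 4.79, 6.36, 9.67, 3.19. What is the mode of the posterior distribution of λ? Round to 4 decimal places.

λ̂_MAP = 0.3845

The Exponential(rate=λ) likelihood is ∝ λ^n e^(−λΣtᵢ). Here n = 4 and Σtᵢ = 4.79 + 6.36 + 9.67 + 3.19 = 24.01.
Posterior ∝ λ^6e^(−2λ) · λ^4e^(−24.01λ) = λ^10e^(−26.01λ), i.e. Gamma(11, 26.01).
Mode = (a−1)/b = 10/26.01 ≈ 0.3845.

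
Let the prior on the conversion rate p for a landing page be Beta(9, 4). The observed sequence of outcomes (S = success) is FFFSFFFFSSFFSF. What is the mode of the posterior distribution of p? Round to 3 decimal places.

p̂_MAP = 0.480

Prior: Beta(9, 4).
Data: 4 successes in 14 trials (from the sequence). The binomial likelihood contributes p^4(1−p)^10, so the posterior is Beta(9+4, 4+10) = Beta(13, 14).
For Beta(a, b) with a, b > 1 the mode is (a−1)/(a+b−2) = 12/25 ≈ 0.480.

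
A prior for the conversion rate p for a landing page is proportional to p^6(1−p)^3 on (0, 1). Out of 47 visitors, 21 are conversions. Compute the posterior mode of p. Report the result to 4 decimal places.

p̂_MAP = 0.4821

The prior density ∝ p^6(1−p)^3 is the kernel of Beta(7, 4).
Data: 21 successes in 47 trials. The binomial likelihood contributes p^21(1−p)^26, so the posterior is Beta(7+21, 4+26) = Beta(28, 30).
For Beta(a, b) with a, b > 1 the mode is (a−1)/(a+b−2) = 27/56 ≈ 0.4821.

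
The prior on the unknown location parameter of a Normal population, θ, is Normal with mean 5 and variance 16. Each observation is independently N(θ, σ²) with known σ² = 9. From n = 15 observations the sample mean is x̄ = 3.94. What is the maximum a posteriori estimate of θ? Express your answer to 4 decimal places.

θ̂_MAP = 3.9783

n = 15, x̄ = 3.94.
For a Normal prior and Normal likelihood with known variance, the posterior is Normal; its mode equals its mean, the precision-weighted average.
Prior precision 1/σ₀² = 1/16 = 0.0625; data precision n/σ² = 15/9 = 5/3.
θ̂ = (0.0625·5 + (5/3)·3.94) / (0.0625 + 5/3) = (1651/240)/(83/48) = 1651/415 ≈ 3.9783.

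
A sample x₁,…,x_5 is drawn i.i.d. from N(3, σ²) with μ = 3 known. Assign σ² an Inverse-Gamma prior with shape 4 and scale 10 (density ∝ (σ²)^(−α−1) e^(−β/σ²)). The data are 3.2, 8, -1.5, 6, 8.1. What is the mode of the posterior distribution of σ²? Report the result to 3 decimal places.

Sum of squared deviations about the known mean: SS = (3.2−3)² + (8−3)² + (-1.5−3)² + (6−3)² + (8.1−3)² = 80.3.
The Normal likelihood contributes (σ²)^(−n/2) exp(−SS/(2σ²)), so the posterior is Inverse-Gamma(α + n/2, β + SS/2) = Inverse-Gamma(6.5, 50.15).
The mode of Inverse-Gamma(a, b) is b/(a+1) = 50.15/7.5 ≈ 6.687.

σ̂²_MAP = 6.687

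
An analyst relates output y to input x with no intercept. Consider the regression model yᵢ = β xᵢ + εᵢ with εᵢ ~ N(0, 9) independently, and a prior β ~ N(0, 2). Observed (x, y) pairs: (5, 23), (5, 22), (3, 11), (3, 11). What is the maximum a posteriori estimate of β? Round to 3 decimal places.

log p(β | y) = −Σ(yᵢ − βxᵢ)²/(2·9) − β²/(2·2) + const.
Setting the derivative to zero: Σxᵢ(yᵢ − βxᵢ)/9 − β/2 = 0, so β = Σxᵢyᵢ / (Σxᵢ² + σ²/τ²).
Σxᵢyᵢ = 5·23 + 5·22 + 3·11 + 3·11 = 291; Σxᵢ² = 68; σ²/τ² = 4.5.
β̂_MAP = 291 / (68 + 4.5) = 291/72.5 ≈ 4.014.

β̂_MAP = 4.014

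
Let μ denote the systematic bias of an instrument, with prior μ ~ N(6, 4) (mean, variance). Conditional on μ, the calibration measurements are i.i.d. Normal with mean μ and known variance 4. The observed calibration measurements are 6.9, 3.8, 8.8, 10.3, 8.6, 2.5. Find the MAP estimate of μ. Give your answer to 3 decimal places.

μ̂_MAP = 6.700

n = 6; x̄ = (6.9 + 3.8 + 8.8 + 10.3 + 8.6 + 2.5)/6 = 40.9/6 = 409/60 ≈ 6.8167.
For a Normal prior and Normal likelihood with known variance, the posterior is Normal; its mode equals its mean, the precision-weighted average.
Prior precision 1/σ₀² = 1/4 = 0.25; data precision n/σ² = 6/4 = 1.5.
μ̂ = (0.25·6 + 1.5·(409/60)) / (0.25 + 1.5) = 11.725/1.75 = 6.700.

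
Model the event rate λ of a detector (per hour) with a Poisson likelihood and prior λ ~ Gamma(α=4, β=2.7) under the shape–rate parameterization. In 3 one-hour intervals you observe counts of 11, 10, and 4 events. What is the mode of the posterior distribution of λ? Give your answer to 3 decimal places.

Σxᵢ = 11+10+4 = 25, with n = 3.
Posterior ∝ λ^3e^(−2.7λ) · λ^25e^(−3λ) = λ^28e^(−5.7λ), i.e. Gamma(shape=29, rate=5.7).
The mode of a Gamma(a, b) with a ≥ 1 (shape–rate) is (a−1)/b = 28/5.7 ≈ 4.912.

λ̂_MAP = 4.912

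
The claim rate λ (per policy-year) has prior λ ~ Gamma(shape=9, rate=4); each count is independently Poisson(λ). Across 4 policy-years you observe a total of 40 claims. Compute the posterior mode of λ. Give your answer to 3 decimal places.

λ̂_MAP = 6.000

Σxᵢ = 40, n = 4.
Posterior ∝ λ^8e^(−4λ) · λ^40e^(−4λ) = λ^48e^(−8λ), i.e. Gamma(shape=49, rate=8).
The mode of a Gamma(a, b) with a ≥ 1 (shape–rate) is (a−1)/b = 48/8 ≈ 6.000.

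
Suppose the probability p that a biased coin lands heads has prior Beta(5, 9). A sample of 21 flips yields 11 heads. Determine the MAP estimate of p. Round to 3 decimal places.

p̂_MAP = 0.455

Prior: Beta(5, 9).
Data: 11 successes in 21 trials. The binomial likelihood contributes p^11(1−p)^10, so the posterior is Beta(5+11, 9+10) = Beta(16, 19).
For Beta(a, b) with a, b > 1 the mode is (a−1)/(a+b−2) = 15/33 ≈ 0.455.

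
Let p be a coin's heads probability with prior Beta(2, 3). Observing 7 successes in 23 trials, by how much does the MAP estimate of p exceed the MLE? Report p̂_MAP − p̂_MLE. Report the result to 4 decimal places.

MAP − MLE = 0.0033

Posterior is Beta(9, 19); MAP = (9−1)/(28−2) = 8/26 ≈ 0.30769.
MLE ignores the prior: p̂_MLE = k/n = 7/23 ≈ 0.30435.
Difference = 8/26 − 7/23 = 1/299 ≈ 0.0033.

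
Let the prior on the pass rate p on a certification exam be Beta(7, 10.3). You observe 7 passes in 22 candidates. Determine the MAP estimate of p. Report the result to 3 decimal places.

Prior: Beta(7, 10.3).
Data: 7 successes in 22 trials. The binomial likelihood contributes p^7(1−p)^15, so the posterior is Beta(7+7, 10.3+15) = Beta(14, 25.3).
For Beta(a, b) with a, b > 1 the mode is (a−1)/(a+b−2) = 13/37.3 ≈ 0.349.

p̂_MAP = 0.349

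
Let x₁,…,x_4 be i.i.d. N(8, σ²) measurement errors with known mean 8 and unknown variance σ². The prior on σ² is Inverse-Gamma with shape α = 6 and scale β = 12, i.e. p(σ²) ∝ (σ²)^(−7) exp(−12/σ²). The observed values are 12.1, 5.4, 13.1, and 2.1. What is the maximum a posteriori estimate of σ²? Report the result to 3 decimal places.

σ̂²_MAP = 6.022

Sum of squared deviations about the known mean: SS = (12.1−8)² + (5.4−8)² + (13.1−8)² + (2.1−8)² = 84.39.
The Normal likelihood contributes (σ²)^(−n/2) exp(−SS/(2σ²)), so the posterior is Inverse-Gamma(α + n/2, β + SS/2) = Inverse-Gamma(8, 54.195).
The mode of Inverse-Gamma(a, b) is b/(a+1) = 54.195/9 ≈ 6.022.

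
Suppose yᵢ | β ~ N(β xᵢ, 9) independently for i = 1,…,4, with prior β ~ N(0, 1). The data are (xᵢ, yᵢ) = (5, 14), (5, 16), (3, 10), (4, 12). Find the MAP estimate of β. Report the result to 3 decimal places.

log p(β | y) = −Σ(yᵢ − βxᵢ)²/(2·9) − β²/(2·1) + const.
Setting the derivative to zero: Σxᵢ(yᵢ − βxᵢ)/9 − β/1 = 0, so β = Σxᵢyᵢ / (Σxᵢ² + σ²/τ²).
Σxᵢyᵢ = 5·14 + 5·16 + 3·10 + 4·12 = 228; Σxᵢ² = 75; σ²/τ² = 9.
β̂_MAP = 228 / (75 + 9) = 228/84 ≈ 2.714.

β̂_MAP = 2.714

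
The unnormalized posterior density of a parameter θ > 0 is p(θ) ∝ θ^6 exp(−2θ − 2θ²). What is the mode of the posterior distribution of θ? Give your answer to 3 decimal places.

ℓ'(θ) = 6/θ − 2 − 4θ. Setting this to zero and multiplying by θ: 4θ² + 2θ − 6 = 0.
θ = (−2 + √(2² + 4·4·6)) / (2·4) = (−2 + √100) / 8 = (−2 + 10)/8 = 1.
ℓ''(θ) = −6/θ² − 4 < 0, confirming a maximum.

θ̂_MAP = 1.000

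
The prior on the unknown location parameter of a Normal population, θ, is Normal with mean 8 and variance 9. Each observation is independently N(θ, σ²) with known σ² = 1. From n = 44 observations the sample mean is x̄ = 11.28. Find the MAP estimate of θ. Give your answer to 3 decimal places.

θ̂_MAP = 11.272

n = 44, x̄ = 11.28.
For a Normal prior and Normal likelihood with known variance, the posterior is Normal; its mode equals its mean, the precision-weighted average.
Prior precision 1/σ₀² = 1/9; data precision n/σ² = 44/1 = 44.
θ̂ = ((1/9)·8 + 44·11.28) / (1/9 + 44) = (111872/225)/(397/9) = 111872/9925 ≈ 11.272.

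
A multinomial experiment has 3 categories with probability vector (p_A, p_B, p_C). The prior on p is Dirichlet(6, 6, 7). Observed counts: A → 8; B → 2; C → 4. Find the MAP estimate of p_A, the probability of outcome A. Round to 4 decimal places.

The posterior is Dirichlet(αᵢ + nᵢ) = Dirichlet(14, 8, 11).
For a Dirichlet(a₁,…,a_K) with all aᵢ > 1, the mode has j-th component (aⱼ − 1)/(Σaᵢ − K).
Here Σaᵢ = 33 and K = 3, so p_A = (14 − 1)/(33 − 3) = 13/30 ≈ 0.4333.

MAP estimate of p_A = 0.4333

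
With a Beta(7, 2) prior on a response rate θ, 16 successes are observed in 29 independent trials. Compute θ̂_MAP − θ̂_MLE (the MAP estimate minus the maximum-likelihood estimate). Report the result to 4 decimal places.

MAP − MLE = 0.0594

Posterior is Beta(23, 15); MAP = (23−1)/(38−2) = 22/36 ≈ 0.61111.
MLE ignores the prior: θ̂_MLE = k/n = 16/29 ≈ 0.55172.
Difference = 22/36 − 16/29 = 31/522 ≈ 0.0594.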